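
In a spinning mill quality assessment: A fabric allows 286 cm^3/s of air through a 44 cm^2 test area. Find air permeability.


Formula: Air Permeability = Airflow / Test Area
AP = 286 cm^3/s / 44 cm^2
AP = 6.5 cm^3/s/cm^2

6.5 cm^3/s/cm^2


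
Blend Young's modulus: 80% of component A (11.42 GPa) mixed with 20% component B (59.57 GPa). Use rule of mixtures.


Formula: Blend property = (fraction_A * property_A) + (fraction_B * property_B)
Step 1: Contribution A = 80/100 * 11.42 GPa = 9.136 GPa
Step 2: Contribution B = 20/100 * 59.57 GPa = 11.914 GPa
Step 3: Blend Young's modulus = 9.136 + 11.914 = 21.05 GPa

21.05 GPa


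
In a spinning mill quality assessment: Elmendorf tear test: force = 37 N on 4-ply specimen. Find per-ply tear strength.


Formula: Per-ply strength = Total force / Number of plies
Per-ply = 37 N / 4
Per-ply = 9.25 N

9.25 N


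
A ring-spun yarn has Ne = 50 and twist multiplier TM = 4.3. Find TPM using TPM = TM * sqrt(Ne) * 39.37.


Formula: TPM = TM * sqrt(Ne) * 39.37
Step 1: sqrt(Ne) = sqrt(50) = 7.0711
Step 2: TM * sqrt(Ne) = 4.3 * 7.0711 = 30.4057
Step 3: TPM = 30.4057 * 39.37 = 1197 twists/m

1197 twists/m


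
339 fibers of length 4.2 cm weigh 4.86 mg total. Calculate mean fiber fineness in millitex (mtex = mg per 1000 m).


Formula: fineness (mtex) = mass (mg) / total length (km) = (mass_mg / total_length_m) * 1000
Step 1: Convert fiber length: 4.2 cm = 0.042 m
Step 2: Total fiber length = 339 * 0.042 = 14.238 m
Step 3: Linear density = 4.86 mg / 14.238 m = 0.3413 mg/m
Step 4: fineness = 0.3413 * 1000 = 341.3 mtex

341.3 mtex


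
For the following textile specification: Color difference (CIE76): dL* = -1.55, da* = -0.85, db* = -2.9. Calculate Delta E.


Formula: Delta E = sqrt(dL*^2 + da*^2 + db*^2)
Step 1: dL*^2 = (-1.55)^2 = 2.4025
Step 2: da*^2 = (-0.85)^2 = 0.7225
Step 3: db*^2 = (-2.9)^2 = 8.41
Step 4: Sum = 2.4025 + 0.7225 + 8.41 = 11.535
Step 5: Delta E = sqrt(11.535) = 3.4

3.4 Delta E


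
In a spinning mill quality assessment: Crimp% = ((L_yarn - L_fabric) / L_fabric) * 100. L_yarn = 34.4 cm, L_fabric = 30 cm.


Formula: Crimp% = ((L_yarn - L_fabric) / L_fabric) * 100
Step 1: Extension = 34.4 - 30 = 4.4 cm
Step 2: Crimp% = (4.4 / 30) * 100
Step 3: Crimp% = 0.146667 * 100 = 14.6667% ≈ 14.7%

14.7%


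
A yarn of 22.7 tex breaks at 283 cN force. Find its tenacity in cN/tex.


Formula: Tenacity = Breaking force / Linear density
Tenacity = 283 cN / 22.7 tex
Tenacity = 12.47 cN/tex

12.47 cN/tex


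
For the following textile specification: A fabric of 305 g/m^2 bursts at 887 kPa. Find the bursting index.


Formula: Bursting Index = Bursting Strength / Fabric GSM
BI = 887 kPa / 305 g/m^2
BI = 2.908 kPa/(g/m^2)

2.908 kPa/(g/m^2)


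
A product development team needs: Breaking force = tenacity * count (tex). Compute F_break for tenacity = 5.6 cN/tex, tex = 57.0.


Formula: Breaking force = Tenacity * Linear density
F = 5.6 cN/tex * 57.0 tex
F = 319.20 cN

319.20 cN


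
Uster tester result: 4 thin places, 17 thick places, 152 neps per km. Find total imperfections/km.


Formula: Total = thin places + thick places + neps
Total = 4 + 17 + 152
Total = 173 imperfections/km

173 imperfections/km


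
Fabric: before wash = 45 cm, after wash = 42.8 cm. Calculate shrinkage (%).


Formula: Shrinkage% = ((L_before - L_after) / L_before) * 100
Step 1: Shrinkage = 45 - 42.8 = 2.2 cm
Step 2: Shrinkage% = (2.2 / 45) * 100
Step 3: Shrinkage% = 0.048889 * 100 = 4.8889% ≈ 4.9%

4.9%


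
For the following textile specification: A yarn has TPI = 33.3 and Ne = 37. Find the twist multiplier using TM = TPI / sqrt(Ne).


Formula: TM = TPI / sqrt(Ne)
Step 1: sqrt(Ne) = sqrt(37) = 6.0828
Step 2: TM = 33.3 / 6.0828 = 5.47

5.47 TM


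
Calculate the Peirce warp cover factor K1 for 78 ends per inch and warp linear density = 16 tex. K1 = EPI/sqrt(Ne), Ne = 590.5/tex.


Formula: K1 = EPI / sqrt(Ne), with Ne = 590.5 / tex_warp
Step 1: Ne = 590.5 / 16 = 36.906
Step 2: sqrt(Ne) = sqrt(36.906) = 6.075
Step 3: K1 = 78 / 6.075 = 12.8

12.8


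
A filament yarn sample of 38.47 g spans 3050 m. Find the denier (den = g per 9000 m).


Formula: den = (mass_g / length_m) * 9000
Substituting: den = (38.47 / 3050) * 9000
Intermediate: 38.47 / 3050 = 0.01261311 g/m
den = 0.01261311 * 9000 = 113.5 denier

113.5 denier


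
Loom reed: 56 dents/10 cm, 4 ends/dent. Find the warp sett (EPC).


Formula: EPC = (dents per 10 cm * ends per dent) / 10
Step 1: Total ends per 10 cm = 56 * 4 = 224
Step 2: EPC = 224 / 10 = 22.4 ends/cm

22.4 ends/cm


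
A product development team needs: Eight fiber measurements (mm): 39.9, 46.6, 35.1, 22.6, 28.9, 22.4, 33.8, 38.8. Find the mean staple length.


Formula: Mean = sum of lengths / count
Sum = 39.9 + 46.6 + 35.1 + 22.6 + 28.9 + 22.4 + 33.8 + 38.8
Sum = 268.1 mm
Mean = 268.1 / 8 = 33.51 mm

33.51 mm


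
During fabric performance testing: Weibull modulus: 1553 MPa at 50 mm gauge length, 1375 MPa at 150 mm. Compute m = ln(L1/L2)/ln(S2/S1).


Formula: m = ln(L1/L2) / ln(S2/S1)
Step 1: ln(L1/L2) = ln(50/150) = -1.09861
Step 2: S2/S1 = 1375/1553 = 0.88538
Step 3: ln(S2/S1) = ln(0.88538) = -0.12174
Step 4: m = -1.09861 / -0.12174 = 9.02

9.02 (Weibull m)


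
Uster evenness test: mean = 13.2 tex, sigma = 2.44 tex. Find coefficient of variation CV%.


Formula: CV% = (standard deviation / mean) * 100
Step 1: Ratio = 2.44 / 13.2 = 0.184848
Step 2: CV% = 0.184848 * 100 = 18.4848% ≈ 18.5%

18.5%


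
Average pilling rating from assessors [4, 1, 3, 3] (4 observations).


Formula: Mean = sum / count
Sum = 4 + 1 + 3 + 3 = 11
Mean = 11 / 4 = 2.8

2.8


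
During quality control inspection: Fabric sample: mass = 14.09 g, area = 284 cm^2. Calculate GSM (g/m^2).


Formula: GSM = mass_g / area_m2
Step 1: Convert area: 284 cm^2 = 284 / 10000 = 0.0284 m^2
Step 2: GSM = 14.09 g / 0.0284 m^2 = 496.1 g/m^2

496.1 g/m^2


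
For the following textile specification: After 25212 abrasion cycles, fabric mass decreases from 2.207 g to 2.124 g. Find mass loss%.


Formula: Mass loss% = ((m_before - m_after) / m_before) * 100
Step 1: Mass loss = 2.207 - 2.124 = 0.083 g
Step 2: Ratio = 0.083 / 2.207 = 0.0376076
Step 3: Mass loss% = 0.0376076 * 100 = 3.76076% ≈ 3.76%

3.76%


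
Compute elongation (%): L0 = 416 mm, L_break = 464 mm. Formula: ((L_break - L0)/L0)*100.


Formula: Elongation (%) = ((L_break - L0) / L0) * 100
Step 1: Extension = 464 - 416 = 48 mm
Step 2: Elongation = (48 / 416) * 100
Step 3: Elongation = 0.115385 * 100 = 11.5385% ≈ 11.5%

11.5%


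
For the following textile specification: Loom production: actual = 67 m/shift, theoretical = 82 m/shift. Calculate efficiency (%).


Formula: Efficiency% = (Actual output / Theoretical output) * 100
Efficiency% = (67 / 82) * 100
Efficiency% = 0.817073 * 100 = 81.7073% ≈ 81.7%

81.7%


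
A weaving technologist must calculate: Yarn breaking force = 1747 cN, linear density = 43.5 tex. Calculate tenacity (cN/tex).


Formula: Tenacity = Breaking force / Linear density
Tenacity = 1747 cN / 43.5 tex
Tenacity = 40.16 cN/tex

40.16 cN/tex


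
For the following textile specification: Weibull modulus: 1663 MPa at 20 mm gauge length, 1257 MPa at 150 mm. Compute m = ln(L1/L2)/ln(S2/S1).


Formula: m = ln(L1/L2) / ln(S2/S1)
Step 1: ln(L1/L2) = ln(20/150) = -2.01490
Step 2: S2/S1 = 1257/1663 = 0.75586
Step 3: ln(S2/S1) = ln(0.75586) = -0.27990
Step 4: m = -2.01490 / -0.27990 = 7.20

7.20 (Weibull m)


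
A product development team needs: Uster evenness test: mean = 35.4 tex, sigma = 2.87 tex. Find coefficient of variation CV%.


Formula: CV% = (standard deviation / mean) * 100
Step 1: Ratio = 2.87 / 35.4 = 0.081073
Step 2: CV% = 0.081073 * 100 = 8.1073% ≈ 8.1%

8.1%


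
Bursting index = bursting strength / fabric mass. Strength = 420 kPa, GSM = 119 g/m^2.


Formula: Bursting Index = Bursting Strength / Fabric GSM
BI = 420 kPa / 119 g/m^2
BI = 3.529 kPa/(g/m^2)

3.529 kPa/(g/m^2)


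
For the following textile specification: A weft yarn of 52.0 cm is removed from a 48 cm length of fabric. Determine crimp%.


Formula: Crimp% = ((L_yarn - L_fabric) / L_fabric) * 100
Step 1: Extension = 52.0 - 48 = 4.0 cm
Step 2: Crimp% = (4.0 / 48) * 100
Step 3: Crimp% = 0.083333 * 100 = 8.3333% ≈ 8.3%

8.3%


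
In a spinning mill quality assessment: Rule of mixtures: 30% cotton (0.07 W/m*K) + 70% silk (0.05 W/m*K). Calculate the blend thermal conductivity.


Formula: Blend property = (fraction_A * property_A) + (fraction_B * property_B)
Step 1: Contribution A = 30/100 * 0.07 W/m*K = 0.021 W/m*K
Step 2: Contribution B = 70/100 * 0.05 W/m*K = 0.035 W/m*K
Step 3: Blend thermal conductivity = 0.021 + 0.035 = 0.056 W/m*K

0.056 W/m*K


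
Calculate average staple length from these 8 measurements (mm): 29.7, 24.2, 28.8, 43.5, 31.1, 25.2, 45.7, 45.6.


Formula: Mean = sum of lengths / count
Sum = 29.7 + 24.2 + 28.8 + 43.5 + 31.1 + 25.2 + 45.7 + 45.6
Sum = 273.8 mm
Mean = 273.8 / 8 = 34.23 mm

34.23 mm


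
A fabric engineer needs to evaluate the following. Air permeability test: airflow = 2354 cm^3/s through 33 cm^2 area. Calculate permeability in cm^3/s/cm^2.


Formula: Air Permeability = Airflow / Test Area
AP = 2354 cm^3/s / 33 cm^2
AP = 71.3 cm^3/s/cm^2

71.3 cm^3/s/cm^2


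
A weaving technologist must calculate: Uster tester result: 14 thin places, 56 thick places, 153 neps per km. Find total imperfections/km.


Formula: Total = thin places + thick places + neps
Total = 14 + 56 + 153
Total = 223 imperfections/km

223 imperfections/km


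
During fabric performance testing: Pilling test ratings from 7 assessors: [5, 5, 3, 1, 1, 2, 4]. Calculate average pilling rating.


Formula: Mean = sum / count
Sum = 5 + 5 + 3 + 1 + 1 + 2 + 4 = 21
Mean = 21 / 7 = 3.0

3.0


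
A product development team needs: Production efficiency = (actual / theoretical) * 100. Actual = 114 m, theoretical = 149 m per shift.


Formula: Efficiency% = (Actual output / Theoretical output) * 100
Efficiency% = (114 / 149) * 100
Efficiency% = 0.765101 * 100 = 76.5101% ≈ 76.5%

76.5%


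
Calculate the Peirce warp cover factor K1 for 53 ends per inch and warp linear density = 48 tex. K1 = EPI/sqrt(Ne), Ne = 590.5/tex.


Formula: K1 = EPI / sqrt(Ne), with Ne = 590.5 / tex_warp
Step 1: Ne = 590.5 / 48 = 12.302
Step 2: sqrt(Ne) = sqrt(12.302) = 3.5074
Step 3: K1 = 53 / 3.5074 = 15.1

15.1


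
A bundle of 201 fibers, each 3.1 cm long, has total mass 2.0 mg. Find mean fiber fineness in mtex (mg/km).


Formula: fineness (mtex) = mass (mg) / total length (km) = (mass_mg / total_length_m) * 1000
Step 1: Convert fiber length: 3.1 cm = 0.031 m
Step 2: Total fiber length = 201 * 0.031 = 6.231 m
Step 3: Linear density = 2.0 mg / 6.231 m = 0.3210 mg/m
Step 4: fineness = 0.3210 * 1000 = 321.0 mtex

321.0 mtex


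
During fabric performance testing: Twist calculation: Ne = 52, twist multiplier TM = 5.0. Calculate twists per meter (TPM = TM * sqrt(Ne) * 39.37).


Formula: TPM = TM * sqrt(Ne) * 39.37
Step 1: sqrt(Ne) = sqrt(52) = 7.2111
Step 2: TM * sqrt(Ne) = 5.0 * 7.2111 = 36.0555
Step 3: TPM = 36.0555 * 39.37 = 1420 twists/m

1420 twists/m


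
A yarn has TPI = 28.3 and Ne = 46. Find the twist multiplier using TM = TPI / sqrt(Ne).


Formula: TM = TPI / sqrt(Ne)
Step 1: sqrt(Ne) = sqrt(46) = 6.7823
Step 2: TM = 28.3 / 6.7823 = 4.17

4.17 TM


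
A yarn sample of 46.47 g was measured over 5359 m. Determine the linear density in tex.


Formula: Tex = (mass_g / length_m) * 1000
Substituting: Tex = (46.47 / 5359) * 1000
Intermediate: 46.47 / 5359 = 0.00867139 g/m
Tex = 0.00867139 * 1000 = 8.67 tex

8.67 tex


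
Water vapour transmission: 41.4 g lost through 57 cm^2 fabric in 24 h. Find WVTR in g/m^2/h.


Formula: WVTR = mass_loss / (area * time)
Step 1: Convert area: 57 cm^2 = 0.0057 m^2
Step 2: WVTR = 41.4 g / (0.0057 m^2 * 24 h)
Step 3: WVTR = 41.4 / 0.1368 = 302.6 g/m^2/h

302.6 g/m^2/h


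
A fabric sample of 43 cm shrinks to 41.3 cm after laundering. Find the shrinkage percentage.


Formula: Shrinkage% = ((L_before - L_after) / L_before) * 100
Step 1: Shrinkage = 43 - 41.3 = 1.7 cm
Step 2: Shrinkage% = (1.7 / 43) * 100
Step 3: Shrinkage% = 0.039535 * 100 = 3.9535% ≈ 4.0%

4.0%


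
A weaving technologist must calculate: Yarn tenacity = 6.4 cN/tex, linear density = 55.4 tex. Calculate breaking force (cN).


Formula: Breaking force = Tenacity * Linear density
F = 6.4 cN/tex * 55.4 tex
F = 354.56 cN

354.56 cN


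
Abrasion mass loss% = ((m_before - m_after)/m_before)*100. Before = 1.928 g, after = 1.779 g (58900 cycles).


Formula: Mass loss% = ((m_before - m_after) / m_before) * 100
Step 1: Mass loss = 1.928 - 1.779 = 0.149 g
Step 2: Ratio = 0.149 / 1.928 = 0.0772822
Step 3: Mass loss% = 0.0772822 * 100 = 7.72822% ≈ 7.73%

7.73%


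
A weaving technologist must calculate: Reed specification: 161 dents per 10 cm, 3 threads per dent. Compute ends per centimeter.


Formula: EPC = (dents per 10 cm * ends per dent) / 10
Step 1: Total ends per 10 cm = 161 * 3 = 483
Step 2: EPC = 483 / 10 = 48.3 ends/cm

48.3 ends/cm


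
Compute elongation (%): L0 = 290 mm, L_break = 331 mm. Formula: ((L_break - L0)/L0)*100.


Formula: Elongation (%) = ((L_break - L0) / L0) * 100
Step 1: Extension = 331 - 290 = 41 mm
Step 2: Elongation = (41 / 290) * 100
Step 3: Elongation = 0.141379 * 100 = 14.1379% ≈ 14.1%

14.1%


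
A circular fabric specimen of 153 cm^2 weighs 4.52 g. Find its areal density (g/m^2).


Formula: GSM = mass_g / area_m2
Step 1: Convert area: 153 cm^2 = 153 / 10000 = 0.0153 m^2
Step 2: GSM = 4.52 g / 0.0153 m^2 = 295.4 g/m^2

295.4 g/m^2


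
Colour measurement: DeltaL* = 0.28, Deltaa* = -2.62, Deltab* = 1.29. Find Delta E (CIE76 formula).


Formula: Delta E = sqrt(dL*^2 + da*^2 + db*^2)
Step 1: dL*^2 = 0.28^2 = 0.0784
Step 2: da*^2 = (-2.62)^2 = 6.8644
Step 3: db*^2 = 1.29^2 = 1.6641
Step 4: Sum = 0.0784 + 6.8644 + 1.6641 = 8.6069
Step 5: Delta E = sqrt(8.6069) = 2.93

2.93 Delta E


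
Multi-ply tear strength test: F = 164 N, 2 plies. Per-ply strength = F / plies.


Formula: Per-ply strength = Total force / Number of plies
Per-ply = 164 N / 2
Per-ply = 82 N

82 N


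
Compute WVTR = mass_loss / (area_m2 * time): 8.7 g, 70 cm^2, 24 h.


Formula: WVTR = mass_loss / (area * time)
Step 1: Convert area: 70 cm^2 = 0.007 m^2
Step 2: WVTR = 8.7 g / (0.007 m^2 * 24 h)
Step 3: WVTR = 8.7 / 0.168 = 51.8 g/m^2/h

51.8 g/m^2/h


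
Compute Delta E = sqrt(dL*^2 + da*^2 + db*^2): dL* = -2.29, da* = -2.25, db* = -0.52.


Formula: Delta E = sqrt(dL*^2 + da*^2 + db*^2)
Step 1: dL*^2 = (-2.29)^2 = 5.2441
Step 2: da*^2 = (-2.25)^2 = 5.0625
Step 3: db*^2 = (-0.52)^2 = 0.2704
Step 4: Sum = 5.2441 + 5.0625 + 0.2704 = 10.577
Step 5: Delta E = sqrt(10.577) = 3.25

3.25 Delta E


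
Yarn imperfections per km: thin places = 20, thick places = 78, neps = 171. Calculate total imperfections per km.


Formula: Total = thin places + thick places + neps
Total = 20 + 78 + 171
Total = 269 imperfections/km

269 imperfections/km


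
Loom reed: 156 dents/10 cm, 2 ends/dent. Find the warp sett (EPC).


Formula: EPC = (dents per 10 cm * ends per dent) / 10
Step 1: Total ends per 10 cm = 156 * 2 = 312
Step 2: EPC = 312 / 10 = 31.2 ends/cm

31.2 ends/cm


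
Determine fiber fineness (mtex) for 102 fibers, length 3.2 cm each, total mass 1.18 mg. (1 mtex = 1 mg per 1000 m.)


Formula: fineness (mtex) = mass (mg) / total length (km) = (mass_mg / total_length_m) * 1000
Step 1: Convert fiber length: 3.2 cm = 0.032 m
Step 2: Total fiber length = 102 * 0.032 = 3.264 m
Step 3: Linear density = 1.18 mg / 3.264 m = 0.3615 mg/m
Step 4: fineness = 0.3615 * 1000 = 361.5 mtex

361.5 mtex


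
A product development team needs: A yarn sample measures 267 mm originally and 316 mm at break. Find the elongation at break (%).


Formula: Elongation (%) = ((L_break - L0) / L0) * 100
Step 1: Extension = 316 - 267 = 49 mm
Step 2: Elongation = (49 / 267) * 100
Step 3: Elongation = 0.183521 * 100 = 18.3521% ≈ 18.4%

18.4%


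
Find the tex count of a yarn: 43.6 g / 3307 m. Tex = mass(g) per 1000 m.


Formula: Tex = (mass_g / length_m) * 1000
Substituting: Tex = (43.6 / 3307) * 1000
Intermediate: 43.6 / 3307 = 0.01318415 g/m
Tex = 0.01318415 * 1000 = 13.18 tex

13.18 tex


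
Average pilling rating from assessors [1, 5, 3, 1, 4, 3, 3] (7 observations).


Formula: Mean = sum / count
Sum = 1 + 5 + 3 + 1 + 4 + 3 + 3 = 20
Mean = 20 / 7 = 2.9

2.9


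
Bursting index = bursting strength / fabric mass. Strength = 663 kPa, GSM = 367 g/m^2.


Formula: Bursting Index = Bursting Strength / Fabric GSM
BI = 663 kPa / 367 g/m^2
BI = 1.807 kPa/(g/m^2)

1.807 kPa/(g/m^2)


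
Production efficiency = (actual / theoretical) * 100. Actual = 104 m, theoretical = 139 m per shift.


Formula: Efficiency% = (Actual output / Theoretical output) * 100
Efficiency% = (104 / 139) * 100
Efficiency% = 0.748201 * 100 = 74.8201% ≈ 74.8%

74.8%


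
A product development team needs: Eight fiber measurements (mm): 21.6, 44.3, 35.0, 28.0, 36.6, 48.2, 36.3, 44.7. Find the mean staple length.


Formula: Mean = sum of lengths / count
Sum = 21.6 + 44.3 + 35.0 + 28.0 + 36.6 + 48.2 + 36.3 + 44.7
Sum = 294.7 mm
Mean = 294.7 / 8 = 36.84 mm

36.84 mm


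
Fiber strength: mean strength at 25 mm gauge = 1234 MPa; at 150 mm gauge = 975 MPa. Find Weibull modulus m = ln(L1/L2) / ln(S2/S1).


Formula: m = ln(L1/L2) / ln(S2/S1)
Step 1: ln(L1/L2) = ln(25/150) = -1.79176
Step 2: S2/S1 = 975/1234 = 0.79011
Step 3: ln(S2/S1) = ln(0.79011) = -0.23558
Step 4: m = -1.79176 / -0.23558 = 7.61

7.61 (Weibull m)


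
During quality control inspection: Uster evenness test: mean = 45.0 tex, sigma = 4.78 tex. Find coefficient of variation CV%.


Formula: CV% = (standard deviation / mean) * 100
Step 1: Ratio = 4.78 / 45.0 = 0.106222
Step 2: CV% = 0.106222 * 100 = 10.6222% ≈ 10.6%

10.6%


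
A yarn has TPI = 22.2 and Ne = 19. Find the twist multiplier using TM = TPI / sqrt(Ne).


Formula: TM = TPI / sqrt(Ne)
Step 1: sqrt(Ne) = sqrt(19) = 4.3589
Step 2: TM = 22.2 / 4.3589 = 5.09

5.09 TM


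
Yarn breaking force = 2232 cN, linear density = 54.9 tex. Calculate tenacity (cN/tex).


Formula: Tenacity = Breaking force / Linear density
Tenacity = 2232 cN / 54.9 tex
Tenacity = 40.66 cN/tex

40.66 cN/tex


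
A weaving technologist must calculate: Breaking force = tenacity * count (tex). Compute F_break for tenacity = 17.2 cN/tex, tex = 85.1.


Formula: Breaking force = Tenacity * Linear density
F = 17.2 cN/tex * 85.1 tex
F = 1463.72 cN

1463.72 cN


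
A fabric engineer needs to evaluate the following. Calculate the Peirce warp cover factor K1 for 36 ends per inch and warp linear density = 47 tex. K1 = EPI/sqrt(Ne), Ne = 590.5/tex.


Formula: K1 = EPI / sqrt(Ne), with Ne = 590.5 / tex_warp
Step 1: Ne = 590.5 / 47 = 12.564
Step 2: sqrt(Ne) = sqrt(12.564) = 3.5446
Step 3: K1 = 36 / 3.5446 = 10.2

10.2


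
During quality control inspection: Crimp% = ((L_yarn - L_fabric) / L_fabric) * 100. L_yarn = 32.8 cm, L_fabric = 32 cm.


Formula: Crimp% = ((L_yarn - L_fabric) / L_fabric) * 100
Step 1: Extension = 32.8 - 32 = 0.8 cm
Step 2: Crimp% = (0.8 / 32) * 100
Step 3: Crimp% = 0.025 * 100 = 2.5%

2.5%


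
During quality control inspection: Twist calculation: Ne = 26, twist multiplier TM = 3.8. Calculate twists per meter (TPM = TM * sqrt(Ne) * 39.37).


Formula: TPM = TM * sqrt(Ne) * 39.37
Step 1: sqrt(Ne) = sqrt(26) = 5.099
Step 2: TM * sqrt(Ne) = 3.8 * 5.099 = 19.3762
Step 3: TPM = 19.3762 * 39.37 = 763 twists/m

763 twists/m


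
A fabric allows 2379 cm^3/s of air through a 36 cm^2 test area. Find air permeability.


Formula: Air Permeability = Airflow / Test Area
AP = 2379 cm^3/s / 36 cm^2
AP = 66.1 cm^3/s/cm^2

66.1 cm^3/s/cm^2


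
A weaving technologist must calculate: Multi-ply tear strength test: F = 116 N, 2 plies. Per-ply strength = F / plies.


Formula: Per-ply strength = Total force / Number of plies
Per-ply = 116 N / 2
Per-ply = 58 N

58 N


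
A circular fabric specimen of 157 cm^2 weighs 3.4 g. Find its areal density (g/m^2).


Formula: GSM = mass_g / area_m2
Step 1: Convert area: 157 cm^2 = 157 / 10000 = 0.0157 m^2
Step 2: GSM = 3.4 g / 0.0157 m^2 = 216.6 g/m^2

216.6 g/m^2


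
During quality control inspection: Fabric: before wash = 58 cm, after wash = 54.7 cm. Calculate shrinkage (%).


Formula: Shrinkage% = ((L_before - L_after) / L_before) * 100
Step 1: Shrinkage = 58 - 54.7 = 3.3 cm
Step 2: Shrinkage% = (3.3 / 58) * 100
Step 3: Shrinkage% = 0.056897 * 100 = 5.6897% ≈ 5.7%

5.7%


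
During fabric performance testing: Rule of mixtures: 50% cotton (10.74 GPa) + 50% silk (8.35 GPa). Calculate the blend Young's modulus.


Formula: Blend property = (fraction_A * property_A) + (fraction_B * property_B)
Step 1: Contribution A = 50/100 * 10.74 GPa = 5.37 GPa
Step 2: Contribution B = 50/100 * 8.35 GPa = 4.175 GPa
Step 3: Blend Young's modulus = 5.37 + 4.175 = 9.545 GPa

9.545 GPa


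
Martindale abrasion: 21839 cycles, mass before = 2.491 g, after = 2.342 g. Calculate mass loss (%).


Formula: Mass loss% = ((m_before - m_after) / m_before) * 100
Step 1: Mass loss = 2.491 - 2.342 = 0.149 g
Step 2: Ratio = 0.149 / 2.491 = 0.0598153
Step 3: Mass loss% = 0.0598153 * 100 = 5.98153% ≈ 5.98%

5.98%


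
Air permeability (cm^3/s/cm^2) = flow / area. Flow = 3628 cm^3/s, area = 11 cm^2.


Formula: Air Permeability = Airflow / Test Area
AP = 3628 cm^3/s / 11 cm^2
AP = 329.8 cm^3/s/cm^2

329.8 cm^3/s/cm^2


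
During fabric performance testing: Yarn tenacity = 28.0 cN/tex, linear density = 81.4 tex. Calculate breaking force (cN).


Formula: Breaking force = Tenacity * Linear density
F = 28.0 cN/tex * 81.4 tex
F = 2279.20 cN

2279.20 cN


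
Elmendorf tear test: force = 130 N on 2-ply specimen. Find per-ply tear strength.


Formula: Per-ply strength = Total force / Number of plies
Per-ply = 130 N / 2
Per-ply = 65 N

65 N


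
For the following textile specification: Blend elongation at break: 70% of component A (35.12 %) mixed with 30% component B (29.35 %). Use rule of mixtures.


Formula: Blend property = (fraction_A * property_A) + (fraction_B * property_B)
Step 1: Contribution A = 70/100 * 35.12 % = 24.584 %
Step 2: Contribution B = 30/100 * 29.35 % = 8.805 %
Step 3: Blend elongation at break = 24.584 + 8.805 = 33.389 %

33.389 %


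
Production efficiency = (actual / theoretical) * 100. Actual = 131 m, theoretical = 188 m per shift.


Formula: Efficiency% = (Actual output / Theoretical output) * 100
Efficiency% = (131 / 188) * 100
Efficiency% = 0.696809 * 100 = 69.6809% ≈ 69.7%

69.7%


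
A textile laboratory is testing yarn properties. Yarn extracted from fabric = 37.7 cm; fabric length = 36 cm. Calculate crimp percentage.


Formula: Crimp% = ((L_yarn - L_fabric) / L_fabric) * 100
Step 1: Extension = 37.7 - 36 = 1.7 cm
Step 2: Crimp% = (1.7 / 36) * 100
Step 3: Crimp% = 0.047222 * 100 = 4.7222% ≈ 4.7%

4.7%


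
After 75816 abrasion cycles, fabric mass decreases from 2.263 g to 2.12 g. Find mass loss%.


Formula: Mass loss% = ((m_before - m_after) / m_before) * 100
Step 1: Mass loss = 2.263 - 2.12 = 0.143 g
Step 2: Ratio = 0.143 / 2.263 = 0.0631905
Step 3: Mass loss% = 0.0631905 * 100 = 6.31905% ≈ 6.32%

6.32%


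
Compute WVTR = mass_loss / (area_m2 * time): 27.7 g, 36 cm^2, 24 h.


Formula: WVTR = mass_loss / (area * time)
Step 1: Convert area: 36 cm^2 = 0.0036 m^2
Step 2: WVTR = 27.7 g / (0.0036 m^2 * 24 h)
Step 3: WVTR = 27.7 / 0.0864 = 320.6 g/m^2/h

320.6 g/m^2/h


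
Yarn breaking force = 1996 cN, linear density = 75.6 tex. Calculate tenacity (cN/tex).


Formula: Tenacity = Breaking force / Linear density
Tenacity = 1996 cN / 75.6 tex
Tenacity = 26.40 cN/tex

26.40 cN/tex


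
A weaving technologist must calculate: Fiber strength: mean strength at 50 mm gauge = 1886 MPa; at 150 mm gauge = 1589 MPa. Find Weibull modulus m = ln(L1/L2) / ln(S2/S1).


Formula: m = ln(L1/L2) / ln(S2/S1)
Step 1: ln(L1/L2) = ln(50/150) = -1.09861
Step 2: S2/S1 = 1589/1886 = 0.84252
Step 3: ln(S2/S1) = ln(0.84252) = -0.17136
Step 4: m = -1.09861 / -0.17136 = 6.41

6.41 (Weibull m)


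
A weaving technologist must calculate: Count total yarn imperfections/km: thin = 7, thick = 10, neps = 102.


Formula: Total = thin places + thick places + neps
Total = 7 + 10 + 102
Total = 119 imperfections/km

119 imperfections/km


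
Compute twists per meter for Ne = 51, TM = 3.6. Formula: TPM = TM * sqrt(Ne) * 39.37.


Formula: TPM = TM * sqrt(Ne) * 39.37
Step 1: sqrt(Ne) = sqrt(51) = 7.1414
Step 2: TM * sqrt(Ne) = 3.6 * 7.1414 = 25.709
Step 3: TPM = 25.709 * 39.37 = 1012 twists/m

1012 twists/m


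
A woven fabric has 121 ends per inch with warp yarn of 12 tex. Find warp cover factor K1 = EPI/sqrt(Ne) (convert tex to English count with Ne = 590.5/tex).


Formula: K1 = EPI / sqrt(Ne), with Ne = 590.5 / tex_warp
Step 1: Ne = 590.5 / 12 = 49.208
Step 2: sqrt(Ne) = sqrt(49.208) = 7.0148
Step 3: K1 = 121 / 7.0148 = 17.2

17.2


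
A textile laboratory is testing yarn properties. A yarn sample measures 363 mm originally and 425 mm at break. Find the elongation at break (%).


Formula: Elongation (%) = ((L_break - L0) / L0) * 100
Step 1: Extension = 425 - 363 = 62 mm
Step 2: Elongation = (62 / 363) * 100
Step 3: Elongation = 0.170799 * 100 = 17.0799% ≈ 17.1%

17.1%


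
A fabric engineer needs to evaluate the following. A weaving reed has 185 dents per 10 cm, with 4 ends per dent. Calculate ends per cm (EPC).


Formula: EPC = (dents per 10 cm * ends per dent) / 10
Step 1: Total ends per 10 cm = 185 * 4 = 740
Step 2: EPC = 740 / 10 = 74.0 ends/cm

74.0 ends/cm


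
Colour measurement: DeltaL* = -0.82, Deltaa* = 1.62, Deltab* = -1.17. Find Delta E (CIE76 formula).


Formula: Delta E = sqrt(dL*^2 + da*^2 + db*^2)
Step 1: dL*^2 = (-0.82)^2 = 0.6724
Step 2: da*^2 = 1.62^2 = 2.6244
Step 3: db*^2 = (-1.17)^2 = 1.3689
Step 4: Sum = 0.6724 + 2.6244 + 1.3689 = 4.6657
Step 5: Delta E = sqrt(4.6657) = 2.16

2.16 Delta E


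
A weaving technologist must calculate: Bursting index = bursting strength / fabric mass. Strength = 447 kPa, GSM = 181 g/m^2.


Formula: Bursting Index = Bursting Strength / Fabric GSM
BI = 447 kPa / 181 g/m^2
BI = 2.470 kPa/(g/m^2)

2.470 kPa/(g/m^2)


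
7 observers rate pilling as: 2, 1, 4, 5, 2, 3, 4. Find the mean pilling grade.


Formula: Mean = sum / count
Sum = 2 + 1 + 4 + 5 + 2 + 3 + 4 = 21
Mean = 21 / 7 = 3.0

3.0


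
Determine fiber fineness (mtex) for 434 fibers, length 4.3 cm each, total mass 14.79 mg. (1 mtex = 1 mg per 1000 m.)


Formula: fineness (mtex) = mass (mg) / total length (km) = (mass_mg / total_length_m) * 1000
Step 1: Convert fiber length: 4.3 cm = 0.043 m
Step 2: Total fiber length = 434 * 0.043 = 18.662 m
Step 3: Linear density = 14.79 mg / 18.662 m = 0.7925 mg/m
Step 4: fineness = 0.7925 * 1000 = 792.5 mtex

792.5 mtex


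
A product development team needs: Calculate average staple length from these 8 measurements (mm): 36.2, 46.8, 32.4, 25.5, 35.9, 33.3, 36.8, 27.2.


Formula: Mean = sum of lengths / count
Sum = 36.2 + 46.8 + 32.4 + 25.5 + 35.9 + 33.3 + 36.8 + 27.2
Sum = 274.1 mm
Mean = 274.1 / 8 = 34.26 mm

34.26 mm


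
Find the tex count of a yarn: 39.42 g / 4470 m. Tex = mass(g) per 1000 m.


Formula: Tex = (mass_g / length_m) * 1000
Substituting: Tex = (39.42 / 4470) * 1000
Intermediate: 39.42 / 4470 = 0.00881879 g/m
Tex = 0.00881879 * 1000 = 8.82 tex

8.82 tex


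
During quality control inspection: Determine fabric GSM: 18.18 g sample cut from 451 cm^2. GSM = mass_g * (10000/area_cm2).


Formula: GSM = mass_g / area_m2
Step 1: Convert area: 451 cm^2 = 451 / 10000 = 0.0451 m^2
Step 2: GSM = 18.18 g / 0.0451 m^2 = 403.1 g/m^2

403.1 g/m^2


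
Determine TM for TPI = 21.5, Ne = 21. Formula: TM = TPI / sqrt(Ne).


Formula: TM = TPI / sqrt(Ne)
Step 1: sqrt(Ne) = sqrt(21) = 4.5826
Step 2: TM = 21.5 / 4.5826 = 4.69

4.69 TM


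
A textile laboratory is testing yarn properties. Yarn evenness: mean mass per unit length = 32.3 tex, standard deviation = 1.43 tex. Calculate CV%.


Formula: CV% = (standard deviation / mean) * 100
Step 1: Ratio = 1.43 / 32.3 = 0.044272
Step 2: CV% = 0.044272 * 100 = 4.4272% ≈ 4.4%

4.4%


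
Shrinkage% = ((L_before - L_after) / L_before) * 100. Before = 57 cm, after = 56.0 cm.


Formula: Shrinkage% = ((L_before - L_after) / L_before) * 100
Step 1: Shrinkage = 57 - 56.0 = 1.0 cm
Step 2: Shrinkage% = (1.0 / 57) * 100
Step 3: Shrinkage% = 0.017544 * 100 = 1.7544% ≈ 1.8%

1.8%


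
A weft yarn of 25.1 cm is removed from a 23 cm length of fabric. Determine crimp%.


Formula: Crimp% = ((L_yarn - L_fabric) / L_fabric) * 100
Step 1: Extension = 25.1 - 23 = 2.1 cm
Step 2: Crimp% = (2.1 / 23) * 100
Step 3: Crimp% = 0.091304 * 100 = 9.1304% ≈ 9.1%

9.1%


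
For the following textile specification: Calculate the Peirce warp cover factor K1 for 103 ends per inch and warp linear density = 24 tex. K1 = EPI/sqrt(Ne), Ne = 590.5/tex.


Formula: K1 = EPI / sqrt(Ne), with Ne = 590.5 / tex_warp
Step 1: Ne = 590.5 / 24 = 24.604
Step 2: sqrt(Ne) = sqrt(24.604) = 4.9602
Step 3: K1 = 103 / 4.9602 = 20.8

20.8


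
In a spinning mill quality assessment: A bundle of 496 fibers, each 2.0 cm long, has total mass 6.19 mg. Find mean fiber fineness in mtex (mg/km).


Formula: fineness (mtex) = mass (mg) / total length (km) = (mass_mg / total_length_m) * 1000
Step 1: Convert fiber length: 2.0 cm = 0.02 m
Step 2: Total fiber length = 496 * 0.02 = 9.92 m
Step 3: Linear density = 6.19 mg / 9.92 m = 0.6240 mg/m
Step 4: fineness = 0.6240 * 1000 = 624.0 mtex

624.0 mtex


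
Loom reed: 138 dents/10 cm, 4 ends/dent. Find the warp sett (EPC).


Formula: EPC = (dents per 10 cm * ends per dent) / 10
Step 1: Total ends per 10 cm = 138 * 4 = 552
Step 2: EPC = 552 / 10 = 55.2 ends/cm

55.2 ends/cm


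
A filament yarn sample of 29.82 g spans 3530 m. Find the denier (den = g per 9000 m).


Formula: den = (mass_g / length_m) * 9000
Substituting: den = (29.82 / 3530) * 9000
Intermediate: 29.82 / 3530 = 0.00844759 g/m
den = 0.00844759 * 9000 = 76.0 denier

76.0 denier


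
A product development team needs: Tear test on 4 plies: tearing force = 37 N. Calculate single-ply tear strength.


Formula: Per-ply strength = Total force / Number of plies
Per-ply = 37 N / 4
Per-ply = 9.25 N

9.25 N


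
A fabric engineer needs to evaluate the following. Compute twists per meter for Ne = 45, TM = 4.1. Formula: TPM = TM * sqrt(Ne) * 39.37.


Formula: TPM = TM * sqrt(Ne) * 39.37
Step 1: sqrt(Ne) = sqrt(45) = 6.7082
Step 2: TM * sqrt(Ne) = 4.1 * 6.7082 = 27.5036
Step 3: TPM = 27.5036 * 39.37 = 1083 twists/m

1083 twists/m


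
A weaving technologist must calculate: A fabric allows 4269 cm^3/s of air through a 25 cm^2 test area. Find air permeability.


Formula: Air Permeability = Airflow / Test Area
AP = 4269 cm^3/s / 25 cm^2
AP = 170.8 cm^3/s/cm^2

170.8 cm^3/s/cm^2


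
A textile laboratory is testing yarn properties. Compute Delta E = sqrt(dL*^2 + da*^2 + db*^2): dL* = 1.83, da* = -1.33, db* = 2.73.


Formula: Delta E = sqrt(dL*^2 + da*^2 + db*^2)
Step 1: dL*^2 = 1.83^2 = 3.3489
Step 2: da*^2 = (-1.33)^2 = 1.7689
Step 3: db*^2 = 2.73^2 = 7.4529
Step 4: Sum = 3.3489 + 1.7689 + 7.4529 = 12.5707
Step 5: Delta E = sqrt(12.5707) = 3.55

3.55 Delta E


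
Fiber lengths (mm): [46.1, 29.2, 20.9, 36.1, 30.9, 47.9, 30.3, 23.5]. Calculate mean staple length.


Formula: Mean = sum of lengths / count
Sum = 46.1 + 29.2 + 20.9 + 36.1 + 30.9 + 47.9 + 30.3 + 23.5
Sum = 264.9 mm
Mean = 264.9 / 8 = 33.11 mm

33.11 mm


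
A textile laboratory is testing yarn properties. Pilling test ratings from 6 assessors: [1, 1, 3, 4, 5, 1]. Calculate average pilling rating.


Formula: Mean = sum / count
Sum = 1 + 1 + 3 + 4 + 5 + 1 = 15
Mean = 15 / 6 = 2.5

2.5


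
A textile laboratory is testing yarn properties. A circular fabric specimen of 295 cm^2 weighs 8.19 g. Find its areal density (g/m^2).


Formula: GSM = mass_g / area_m2
Step 1: Convert area: 295 cm^2 = 295 / 10000 = 0.0295 m^2
Step 2: GSM = 8.19 g / 0.0295 m^2 = 277.6 g/m^2

277.6 g/m^2


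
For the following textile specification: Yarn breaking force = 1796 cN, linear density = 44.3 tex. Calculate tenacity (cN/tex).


Formula: Tenacity = Breaking force / Linear density
Tenacity = 1796 cN / 44.3 tex
Tenacity = 40.54 cN/tex

40.54 cN/tex


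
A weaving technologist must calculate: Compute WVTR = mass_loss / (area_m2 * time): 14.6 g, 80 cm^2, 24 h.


Formula: WVTR = mass_loss / (area * time)
Step 1: Convert area: 80 cm^2 = 0.008 m^2
Step 2: WVTR = 14.6 g / (0.008 m^2 * 24 h)
Step 3: WVTR = 14.6 / 0.192 = 76.0 g/m^2/h

76.0 g/m^2/h


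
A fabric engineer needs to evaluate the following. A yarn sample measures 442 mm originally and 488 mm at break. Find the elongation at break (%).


Formula: Elongation (%) = ((L_break - L0) / L0) * 100
Step 1: Extension = 488 - 442 = 46 mm
Step 2: Elongation = (46 / 442) * 100
Step 3: Elongation = 0.104072 * 100 = 10.4072% ≈ 10.4%

10.4%


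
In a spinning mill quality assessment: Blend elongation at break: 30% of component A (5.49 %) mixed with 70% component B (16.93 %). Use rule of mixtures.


Formula: Blend property = (fraction_A * property_A) + (fraction_B * property_B)
Step 1: Contribution A = 30/100 * 5.49 % = 1.647 %
Step 2: Contribution B = 70/100 * 16.93 % = 11.851 %
Step 3: Blend elongation at break = 1.647 + 11.851 = 13.498 %

13.498 %


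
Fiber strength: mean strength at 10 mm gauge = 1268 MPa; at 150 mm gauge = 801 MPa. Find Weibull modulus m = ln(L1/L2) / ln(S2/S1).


Formula: m = ln(L1/L2) / ln(S2/S1)
Step 1: ln(L1/L2) = ln(10/150) = -2.70805
Step 2: S2/S1 = 801/1268 = 0.6317
Step 3: ln(S2/S1) = ln(0.6317) = -0.45934
Step 4: m = -2.70805 / -0.45934 = 5.90

5.90 (Weibull m)


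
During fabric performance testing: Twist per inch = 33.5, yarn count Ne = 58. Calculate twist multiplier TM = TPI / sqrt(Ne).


Formula: TM = TPI / sqrt(Ne)
Step 1: sqrt(Ne) = sqrt(58) = 7.6158
Step 2: TM = 33.5 / 7.6158 = 4.40

4.40 TM


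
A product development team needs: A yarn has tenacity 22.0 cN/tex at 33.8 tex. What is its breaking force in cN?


Formula: Breaking force = Tenacity * Linear density
F = 22.0 cN/tex * 33.8 tex
F = 743.60 cN

743.60 cN


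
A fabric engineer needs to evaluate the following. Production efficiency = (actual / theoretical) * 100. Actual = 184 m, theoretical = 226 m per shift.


Formula: Efficiency% = (Actual output / Theoretical output) * 100
Efficiency% = (184 / 226) * 100
Efficiency% = 0.814159 * 100 = 81.4159% ≈ 81.4%

81.4%


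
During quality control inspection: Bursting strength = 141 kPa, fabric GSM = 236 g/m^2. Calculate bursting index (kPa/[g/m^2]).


Formula: Bursting Index = Bursting Strength / Fabric GSM
BI = 141 kPa / 236 g/m^2
BI = 0.597 kPa/(g/m^2)

0.597 kPa/(g/m^2)


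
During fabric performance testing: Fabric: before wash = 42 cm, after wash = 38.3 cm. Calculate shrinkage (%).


Formula: Shrinkage% = ((L_before - L_after) / L_before) * 100
Step 1: Shrinkage = 42 - 38.3 = 3.7 cm
Step 2: Shrinkage% = (3.7 / 42) * 100
Step 3: Shrinkage% = 0.088095 * 100 = 8.8095% ≈ 8.8%

8.8%


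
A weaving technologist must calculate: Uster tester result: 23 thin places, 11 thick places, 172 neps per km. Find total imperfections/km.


Formula: Total = thin places + thick places + neps
Total = 23 + 11 + 172
Total = 206 imperfections/km

206 imperfections/km


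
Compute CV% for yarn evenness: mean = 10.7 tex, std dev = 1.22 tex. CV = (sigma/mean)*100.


Formula: CV% = (standard deviation / mean) * 100
Step 1: Ratio = 1.22 / 10.7 = 0.114019
Step 2: CV% = 0.114019 * 100 = 11.4019% ≈ 11.4%

11.4%


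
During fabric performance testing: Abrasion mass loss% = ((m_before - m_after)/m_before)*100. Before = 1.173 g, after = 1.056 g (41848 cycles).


Formula: Mass loss% = ((m_before - m_after) / m_before) * 100
Step 1: Mass loss = 1.173 - 1.056 = 0.117 g
Step 2: Ratio = 0.117 / 1.173 = 0.0997442
Step 3: Mass loss% = 0.0997442 * 100 = 9.97442% ≈ 9.97%

9.97%


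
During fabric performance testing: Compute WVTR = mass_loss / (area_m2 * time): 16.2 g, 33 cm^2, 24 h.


Formula: WVTR = mass_loss / (area * time)
Step 1: Convert area: 33 cm^2 = 0.0033 m^2
Step 2: WVTR = 16.2 g / (0.0033 m^2 * 24 h)
Step 3: WVTR = 16.2 / 0.0792 = 204.5 g/m^2/h

204.5 g/m^2/h


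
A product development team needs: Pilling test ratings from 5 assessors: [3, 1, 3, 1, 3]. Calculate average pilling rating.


Formula: Mean = sum / count
Sum = 3 + 1 + 3 + 1 + 3 = 11
Mean = 11 / 5 = 2.2

2.2


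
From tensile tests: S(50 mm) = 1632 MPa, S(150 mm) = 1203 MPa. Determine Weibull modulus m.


Formula: m = ln(L1/L2) / ln(S2/S1)
Step 1: ln(L1/L2) = ln(50/150) = -1.09861
Step 2: S2/S1 = 1203/1632 = 0.73713
Step 3: ln(S2/S1) = ln(0.73713) = -0.30499
Step 4: m = -1.09861 / -0.30499 = 3.60

3.60 (Weibull m)


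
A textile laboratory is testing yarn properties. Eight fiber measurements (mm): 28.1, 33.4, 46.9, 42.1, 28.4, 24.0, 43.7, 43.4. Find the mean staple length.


Formula: Mean = sum of lengths / count
Sum = 28.1 + 33.4 + 46.9 + 42.1 + 28.4 + 24.0 + 43.7 + 43.4
Sum = 290.0 mm
Mean = 290.0 / 8 = 36.25 mm

36.25 mm


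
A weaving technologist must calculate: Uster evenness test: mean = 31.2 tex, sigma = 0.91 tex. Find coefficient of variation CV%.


Formula: CV% = (standard deviation / mean) * 100
Step 1: Ratio = 0.91 / 31.2 = 0.029167
Step 2: CV% = 0.029167 * 100 = 2.9167% ≈ 2.9%

2.9%


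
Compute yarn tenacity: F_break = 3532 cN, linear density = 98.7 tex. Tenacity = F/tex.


Formula: Tenacity = Breaking force / Linear density
Tenacity = 3532 cN / 98.7 tex
Tenacity = 35.79 cN/tex

35.79 cN/tex


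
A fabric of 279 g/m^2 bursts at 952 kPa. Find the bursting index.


Formula: Bursting Index = Bursting Strength / Fabric GSM
BI = 952 kPa / 279 g/m^2
BI = 3.412 kPa/(g/m^2)

3.412 kPa/(g/m^2)


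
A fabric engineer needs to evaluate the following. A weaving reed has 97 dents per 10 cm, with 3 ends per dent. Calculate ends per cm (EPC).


Formula: EPC = (dents per 10 cm * ends per dent) / 10
Step 1: Total ends per 10 cm = 97 * 3 = 291
Step 2: EPC = 291 / 10 = 29.1 ends/cm

29.1 ends/cm


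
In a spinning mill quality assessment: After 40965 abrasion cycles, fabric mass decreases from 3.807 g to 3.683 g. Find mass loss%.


Formula: Mass loss% = ((m_before - m_after) / m_before) * 100
Step 1: Mass loss = 3.807 - 3.683 = 0.124 g
Step 2: Ratio = 0.124 / 3.807 = 0.0325716
Step 3: Mass loss% = 0.0325716 * 100 = 3.25716% ≈ 3.26%

3.26%


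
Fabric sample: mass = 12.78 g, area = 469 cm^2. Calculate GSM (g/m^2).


Formula: GSM = mass_g / area_m2
Step 1: Convert area: 469 cm^2 = 469 / 10000 = 0.0469 m^2
Step 2: GSM = 12.78 g / 0.0469 m^2 = 272.5 g/m^2

272.5 g/m^2


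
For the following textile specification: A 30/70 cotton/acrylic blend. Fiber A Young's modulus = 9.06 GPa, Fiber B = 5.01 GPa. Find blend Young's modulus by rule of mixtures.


Formula: Blend property = (fraction_A * property_A) + (fraction_B * property_B)
Step 1: Contribution A = 30/100 * 9.06 GPa = 2.718 GPa
Step 2: Contribution B = 70/100 * 5.01 GPa = 3.507 GPa
Step 3: Blend Young's modulus = 2.718 + 3.507 = 6.225 GPa

6.225 GPa


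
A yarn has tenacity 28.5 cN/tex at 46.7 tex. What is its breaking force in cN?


Formula: Breaking force = Tenacity * Linear density
F = 28.5 cN/tex * 46.7 tex
F = 1330.95 cN

1330.95 cN


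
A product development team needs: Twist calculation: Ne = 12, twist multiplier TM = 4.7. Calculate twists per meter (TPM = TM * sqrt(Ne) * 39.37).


Formula: TPM = TM * sqrt(Ne) * 39.37
Step 1: sqrt(Ne) = sqrt(12) = 3.4641
Step 2: TM * sqrt(Ne) = 4.7 * 3.4641 = 16.2813
Step 3: TPM = 16.2813 * 39.37 = 641 twists/m

641 twists/m
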